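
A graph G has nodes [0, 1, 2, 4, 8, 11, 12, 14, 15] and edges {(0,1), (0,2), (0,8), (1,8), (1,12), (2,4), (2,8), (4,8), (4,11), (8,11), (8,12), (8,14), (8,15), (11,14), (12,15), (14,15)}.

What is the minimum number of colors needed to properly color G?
χ(G) = 3

Clique number ω(G) = 3 (lower bound: χ ≥ ω).
The clique on [0, 1, 8] has size 3, forcing χ ≥ 3, and the coloring below uses 3 colors, so χ(G) = 3.
A valid 3-coloring: color 1: [8]; color 2: [1, 2, 11, 15]; color 3: [0, 4, 12, 14].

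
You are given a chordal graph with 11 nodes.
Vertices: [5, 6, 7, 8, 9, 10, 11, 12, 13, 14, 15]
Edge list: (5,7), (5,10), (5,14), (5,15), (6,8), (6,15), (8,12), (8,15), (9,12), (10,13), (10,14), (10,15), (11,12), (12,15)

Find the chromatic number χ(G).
χ(G) = 3

Clique number ω(G) = 3 (lower bound: χ ≥ ω).
The clique on [5, 10, 14] has size 3, forcing χ ≥ 3, and the coloring below uses 3 colors, so χ(G) = 3.
A valid 3-coloring: color 1: [7, 9, 11, 13, 14, 15]; color 2: [6, 10, 12]; color 3: [5, 8].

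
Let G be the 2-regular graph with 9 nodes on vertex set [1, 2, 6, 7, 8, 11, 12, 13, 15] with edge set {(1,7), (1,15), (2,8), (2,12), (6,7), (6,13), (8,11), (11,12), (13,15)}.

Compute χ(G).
Clique number ω(G) = 2 (lower bound: χ ≥ ω).
Odd cycle [6, 7, 1, 15, 13] needs 3 colors (χ ≥ 3).
The coloring below uses 3 colors, so χ(G) = 3.
A valid 3-coloring: color 1: [2, 7, 11, 15]; color 2: [1, 6, 8, 12]; color 3: [13].

χ(G) = 3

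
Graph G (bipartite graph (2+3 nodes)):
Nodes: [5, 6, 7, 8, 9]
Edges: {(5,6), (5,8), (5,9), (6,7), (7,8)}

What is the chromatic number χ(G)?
χ(G) = 2

Clique number ω(G) = 2 (lower bound: χ ≥ ω).
The graph is bipartite (no odd cycle), so 2 colors suffice: χ(G) = 2.
A valid 2-coloring: color 1: [5, 7]; color 2: [6, 8, 9].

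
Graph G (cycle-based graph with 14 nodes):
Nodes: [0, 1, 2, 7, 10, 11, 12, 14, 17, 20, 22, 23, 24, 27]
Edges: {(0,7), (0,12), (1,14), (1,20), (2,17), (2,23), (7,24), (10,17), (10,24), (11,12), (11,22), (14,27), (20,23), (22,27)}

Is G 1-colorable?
Edge (0,12) forces its endpoints to differ, so 1 color is not enough.

No, G is not 1-colorable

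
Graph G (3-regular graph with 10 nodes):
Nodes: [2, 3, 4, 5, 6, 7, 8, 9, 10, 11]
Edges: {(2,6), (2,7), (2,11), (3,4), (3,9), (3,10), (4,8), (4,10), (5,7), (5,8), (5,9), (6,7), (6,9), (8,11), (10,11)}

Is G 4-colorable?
A valid 4-coloring: color 1: [3, 6, 8]; color 2: [4, 5, 11]; color 3: [2, 9, 10]; color 4: [7].
(χ(G) = 3 ≤ 4.)

Yes, G is 4-colorable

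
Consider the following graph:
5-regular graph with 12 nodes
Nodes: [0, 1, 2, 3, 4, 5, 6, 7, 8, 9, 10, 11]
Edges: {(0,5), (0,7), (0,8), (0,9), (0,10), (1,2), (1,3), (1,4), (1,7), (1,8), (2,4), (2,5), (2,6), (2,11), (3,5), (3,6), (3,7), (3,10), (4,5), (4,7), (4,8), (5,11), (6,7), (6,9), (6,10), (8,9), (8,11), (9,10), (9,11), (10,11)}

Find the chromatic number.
χ(G) = 4

Clique number ω(G) = 3 (lower bound: χ ≥ ω).
Suppose a proper 3-coloring c exists. The clique [0, 8, 9] takes 3 distinct colors; by symmetry let c(0) = 1, c(8) = 2, c(9) = 3.
- Vertex 10: neighbors [0, 9] already have colors [1, 3] ⇒ c(10) = 2.
- Vertex 6: neighbors [10, 9] already have colors [2, 3] ⇒ c(6) = 1.
- Vertex 3: neighbors [6, 10] already have colors [1, 2] ⇒ c(3) = 3.
- Vertex 1: neighbors [8, 3] already have colors [2, 3] ⇒ c(1) = 1.
- Vertex 4: neighbors [1, 8] already have colors [1, 2] ⇒ c(4) = 3.
- Vertex 2: neighbors [1, 4] already have colors [1, 3] ⇒ c(2) = 2.
- Vertex 5: neighbors [0, 2, 3] already have colors [1, 2, 3] — all 3 colors blocked. Contradiction.
The forced assignments end in a contradiction, so G has no proper 3-coloring (χ ≥ 4).
The coloring below uses 4 colors, so χ(G) = 4.
A valid 4-coloring: color 1: [5, 7, 8, 10]; color 2: [2, 3, 9]; color 3: [0, 4, 6, 11]; color 4: [1].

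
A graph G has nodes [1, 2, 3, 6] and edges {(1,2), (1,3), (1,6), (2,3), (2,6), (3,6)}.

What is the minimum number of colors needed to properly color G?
χ(G) = 4

Clique number ω(G) = 4 (lower bound: χ ≥ ω).
The clique on [1, 2, 3, 6] has size 4, forcing χ ≥ 4, and the coloring below uses 4 colors, so χ(G) = 4.
A valid 4-coloring: color 1: [1]; color 2: [2]; color 3: [3]; color 4: [6].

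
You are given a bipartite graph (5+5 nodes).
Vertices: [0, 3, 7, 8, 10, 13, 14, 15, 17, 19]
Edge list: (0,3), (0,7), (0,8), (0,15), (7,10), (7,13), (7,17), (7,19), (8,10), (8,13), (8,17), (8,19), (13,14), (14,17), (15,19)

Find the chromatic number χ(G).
Clique number ω(G) = 2 (lower bound: χ ≥ ω).
The graph is bipartite (no odd cycle), so 2 colors suffice: χ(G) = 2.
A valid 2-coloring: color 1: [3, 7, 8, 14, 15]; color 2: [0, 10, 13, 17, 19].

χ(G) = 2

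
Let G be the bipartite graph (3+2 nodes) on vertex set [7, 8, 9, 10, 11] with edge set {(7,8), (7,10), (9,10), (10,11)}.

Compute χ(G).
χ(G) = 2

Clique number ω(G) = 2 (lower bound: χ ≥ ω).
The graph is bipartite (no odd cycle), so 2 colors suffice: χ(G) = 2.
A valid 2-coloring: color 1: [8, 10]; color 2: [7, 9, 11].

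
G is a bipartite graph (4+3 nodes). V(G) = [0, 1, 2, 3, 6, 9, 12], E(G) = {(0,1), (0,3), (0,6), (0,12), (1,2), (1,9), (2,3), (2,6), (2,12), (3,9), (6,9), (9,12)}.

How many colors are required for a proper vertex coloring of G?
χ(G) = 2

Clique number ω(G) = 2 (lower bound: χ ≥ ω).
The graph is bipartite (no odd cycle), so 2 colors suffice: χ(G) = 2.
A valid 2-coloring: color 1: [0, 2, 9]; color 2: [1, 3, 6, 12].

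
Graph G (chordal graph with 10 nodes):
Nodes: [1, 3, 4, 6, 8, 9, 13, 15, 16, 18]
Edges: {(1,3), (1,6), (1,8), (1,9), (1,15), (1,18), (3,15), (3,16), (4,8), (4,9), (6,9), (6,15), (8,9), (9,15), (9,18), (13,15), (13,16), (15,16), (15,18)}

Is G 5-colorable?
A valid 5-coloring: color 1: [8, 15]; color 2: [3, 9, 13]; color 3: [1, 4, 16]; color 4: [6, 18].
(χ(G) = 4 ≤ 5.)

Yes, G is 5-colorable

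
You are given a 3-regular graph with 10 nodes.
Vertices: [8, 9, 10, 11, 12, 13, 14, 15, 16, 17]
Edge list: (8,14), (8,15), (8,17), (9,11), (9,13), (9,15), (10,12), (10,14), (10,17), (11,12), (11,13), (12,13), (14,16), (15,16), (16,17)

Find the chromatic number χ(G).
χ(G) = 3

Clique number ω(G) = 3 (lower bound: χ ≥ ω).
The clique on [9, 11, 13] has size 3, forcing χ ≥ 3, and the coloring below uses 3 colors, so χ(G) = 3.
A valid 3-coloring: color 1: [10, 13, 15]; color 2: [8, 9, 12, 16]; color 3: [11, 14, 17].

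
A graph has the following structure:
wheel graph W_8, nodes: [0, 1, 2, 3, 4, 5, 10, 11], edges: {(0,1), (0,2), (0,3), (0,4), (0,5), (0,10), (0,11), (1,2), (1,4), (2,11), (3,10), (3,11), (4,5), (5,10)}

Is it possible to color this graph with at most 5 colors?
A valid 5-coloring: color 1: [0]; color 2: [2, 4, 10]; color 3: [1, 5, 11]; color 4: [3].
(χ(G) = 4 ≤ 5.)

Yes, G is 5-colorable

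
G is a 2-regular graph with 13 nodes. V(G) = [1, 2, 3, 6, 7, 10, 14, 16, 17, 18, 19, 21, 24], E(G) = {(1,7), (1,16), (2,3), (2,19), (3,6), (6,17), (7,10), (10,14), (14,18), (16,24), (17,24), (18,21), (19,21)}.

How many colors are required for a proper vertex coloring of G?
Clique number ω(G) = 2 (lower bound: χ ≥ ω).
Odd cycle [7, 1, 16, 24, 17, 6, 3, 2, 19, 21, 18, 14, 10] needs 3 colors (χ ≥ 3).
The coloring below uses 3 colors, so χ(G) = 3.
A valid 3-coloring: color 1: [2, 7, 14, 16, 17, 21]; color 2: [1, 6, 10, 18, 19, 24]; color 3: [3].

χ(G) = 3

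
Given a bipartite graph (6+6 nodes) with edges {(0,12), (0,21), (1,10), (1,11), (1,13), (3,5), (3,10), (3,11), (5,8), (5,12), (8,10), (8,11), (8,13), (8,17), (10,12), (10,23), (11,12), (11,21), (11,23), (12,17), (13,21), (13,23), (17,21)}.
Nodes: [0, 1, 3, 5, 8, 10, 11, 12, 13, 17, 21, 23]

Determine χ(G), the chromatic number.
Clique number ω(G) = 2 (lower bound: χ ≥ ω).
The graph is bipartite (no odd cycle), so 2 colors suffice: χ(G) = 2.
A valid 2-coloring: color 1: [0, 5, 10, 11, 13, 17]; color 2: [1, 3, 8, 12, 21, 23].

χ(G) = 2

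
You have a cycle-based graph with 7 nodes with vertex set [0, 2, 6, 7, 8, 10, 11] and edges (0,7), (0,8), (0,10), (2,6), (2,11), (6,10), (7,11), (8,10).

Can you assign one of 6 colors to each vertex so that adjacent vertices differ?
Yes, G is 6-colorable

A valid 6-coloring: color 1: [2, 7, 10]; color 2: [0, 6, 11]; color 3: [8].
(χ(G) = 3 ≤ 6.)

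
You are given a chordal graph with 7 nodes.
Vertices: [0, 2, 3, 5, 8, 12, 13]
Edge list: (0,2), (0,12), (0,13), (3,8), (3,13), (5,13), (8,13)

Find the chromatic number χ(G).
Clique number ω(G) = 3 (lower bound: χ ≥ ω).
The clique on [3, 8, 13] has size 3, forcing χ ≥ 3, and the coloring below uses 3 colors, so χ(G) = 3.
A valid 3-coloring: color 1: [2, 12, 13]; color 2: [0, 5, 8]; color 3: [3].

χ(G) = 3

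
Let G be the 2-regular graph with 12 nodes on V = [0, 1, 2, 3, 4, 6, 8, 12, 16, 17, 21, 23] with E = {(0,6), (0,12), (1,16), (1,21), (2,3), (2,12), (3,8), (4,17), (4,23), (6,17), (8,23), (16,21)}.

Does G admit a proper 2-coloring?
The clique on vertices [1, 16, 21] has size 3 > 2, so it alone needs 3 colors.

No, G is not 2-colorable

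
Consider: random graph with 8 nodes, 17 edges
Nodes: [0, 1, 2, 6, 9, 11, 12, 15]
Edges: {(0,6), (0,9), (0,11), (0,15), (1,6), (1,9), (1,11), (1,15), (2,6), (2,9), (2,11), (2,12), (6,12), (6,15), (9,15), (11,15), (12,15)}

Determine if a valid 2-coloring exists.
The clique on vertices [2, 6, 12] has size 3 > 2, so it alone needs 3 colors.

No, G is not 2-colorable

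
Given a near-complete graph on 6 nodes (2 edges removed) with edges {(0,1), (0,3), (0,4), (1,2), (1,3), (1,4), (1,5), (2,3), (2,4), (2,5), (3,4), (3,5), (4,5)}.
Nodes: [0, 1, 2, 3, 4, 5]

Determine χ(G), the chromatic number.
χ(G) = 5

Clique number ω(G) = 5 (lower bound: χ ≥ ω).
The clique on [1, 2, 3, 4, 5] has size 5, forcing χ ≥ 5, and the coloring below uses 5 colors, so χ(G) = 5.
A valid 5-coloring: color 1: [3]; color 2: [1]; color 3: [4]; color 4: [0, 2]; color 5: [5].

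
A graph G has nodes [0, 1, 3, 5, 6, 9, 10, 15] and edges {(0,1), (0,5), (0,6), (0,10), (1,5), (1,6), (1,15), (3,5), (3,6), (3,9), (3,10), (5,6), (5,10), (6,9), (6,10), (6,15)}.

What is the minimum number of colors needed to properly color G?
χ(G) = 4

Clique number ω(G) = 4 (lower bound: χ ≥ ω).
The clique on [0, 1, 5, 6] has size 4, forcing χ ≥ 4, and the coloring below uses 4 colors, so χ(G) = 4.
A valid 4-coloring: color 1: [6]; color 2: [5, 9, 15]; color 3: [0, 3]; color 4: [1, 10].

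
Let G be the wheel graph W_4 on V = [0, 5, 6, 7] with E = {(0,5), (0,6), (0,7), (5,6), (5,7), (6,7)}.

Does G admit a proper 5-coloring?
Yes, G is 5-colorable

A valid 5-coloring: color 1: [5]; color 2: [0]; color 3: [6]; color 4: [7].
(χ(G) = 4 ≤ 5.)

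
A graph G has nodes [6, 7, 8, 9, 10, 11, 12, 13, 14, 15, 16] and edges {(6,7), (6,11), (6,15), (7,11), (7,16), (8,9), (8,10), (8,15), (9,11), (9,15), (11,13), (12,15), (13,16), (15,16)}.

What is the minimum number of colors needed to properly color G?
χ(G) = 3

Clique number ω(G) = 3 (lower bound: χ ≥ ω).
The clique on [6, 7, 11] has size 3, forcing χ ≥ 3, and the coloring below uses 3 colors, so χ(G) = 3.
A valid 3-coloring: color 1: [10, 11, 14, 15]; color 2: [6, 8, 12, 16]; color 3: [7, 9, 13].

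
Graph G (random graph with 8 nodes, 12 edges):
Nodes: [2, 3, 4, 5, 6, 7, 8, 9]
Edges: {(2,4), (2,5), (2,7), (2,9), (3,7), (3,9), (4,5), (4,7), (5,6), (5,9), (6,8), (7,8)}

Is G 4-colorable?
Yes, G is 4-colorable

A valid 4-coloring: color 1: [2, 3, 8]; color 2: [5, 7]; color 3: [4, 6, 9].
(χ(G) = 3 ≤ 4.)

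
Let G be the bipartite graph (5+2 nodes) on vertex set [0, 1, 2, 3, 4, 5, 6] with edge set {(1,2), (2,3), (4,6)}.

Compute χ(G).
χ(G) = 2

Clique number ω(G) = 2 (lower bound: χ ≥ ω).
The graph is bipartite (no odd cycle), so 2 colors suffice: χ(G) = 2.
A valid 2-coloring: color 1: [0, 2, 5, 6]; color 2: [1, 3, 4].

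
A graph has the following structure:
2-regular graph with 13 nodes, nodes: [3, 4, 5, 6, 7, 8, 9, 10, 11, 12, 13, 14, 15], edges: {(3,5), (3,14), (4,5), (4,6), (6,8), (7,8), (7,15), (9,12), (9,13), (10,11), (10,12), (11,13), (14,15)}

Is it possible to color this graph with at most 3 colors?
Yes, G is 3-colorable

A valid 3-coloring: color 1: [3, 4, 8, 9, 10, 15]; color 2: [5, 6, 7, 12, 13, 14]; color 3: [11].
(χ(G) = 3 ≤ 3.)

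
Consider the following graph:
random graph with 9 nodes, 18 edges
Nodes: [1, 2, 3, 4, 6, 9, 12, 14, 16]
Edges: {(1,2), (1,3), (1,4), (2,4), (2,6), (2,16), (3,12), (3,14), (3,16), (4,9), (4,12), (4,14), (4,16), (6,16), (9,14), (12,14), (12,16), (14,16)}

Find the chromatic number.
Clique number ω(G) = 4 (lower bound: χ ≥ ω).
The clique on [3, 12, 14, 16] has size 4, forcing χ ≥ 4, and the coloring below uses 4 colors, so χ(G) = 4.
A valid 4-coloring: color 1: [1, 9, 16]; color 2: [3, 4, 6]; color 3: [2, 14]; color 4: [12].

χ(G) = 4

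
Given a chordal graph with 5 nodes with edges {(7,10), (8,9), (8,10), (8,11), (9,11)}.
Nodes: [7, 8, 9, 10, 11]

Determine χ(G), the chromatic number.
Clique number ω(G) = 3 (lower bound: χ ≥ ω).
The clique on [8, 9, 11] has size 3, forcing χ ≥ 3, and the coloring below uses 3 colors, so χ(G) = 3.
A valid 3-coloring: color 1: [7, 8]; color 2: [10, 11]; color 3: [9].

χ(G) = 3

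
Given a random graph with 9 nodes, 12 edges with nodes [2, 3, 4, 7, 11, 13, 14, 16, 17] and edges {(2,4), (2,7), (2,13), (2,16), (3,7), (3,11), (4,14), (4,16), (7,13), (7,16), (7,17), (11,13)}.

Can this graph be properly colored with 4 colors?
A valid 4-coloring: color 1: [4, 7, 11]; color 2: [2, 3, 14, 17]; color 3: [13, 16].
(χ(G) = 3 ≤ 4.)

Yes, G is 4-colorable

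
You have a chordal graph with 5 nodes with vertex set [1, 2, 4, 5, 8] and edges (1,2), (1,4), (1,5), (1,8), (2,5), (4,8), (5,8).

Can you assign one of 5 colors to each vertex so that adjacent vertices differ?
Yes, G is 5-colorable

A valid 5-coloring: color 1: [1]; color 2: [2, 8]; color 3: [4, 5].
(χ(G) = 3 ≤ 5.)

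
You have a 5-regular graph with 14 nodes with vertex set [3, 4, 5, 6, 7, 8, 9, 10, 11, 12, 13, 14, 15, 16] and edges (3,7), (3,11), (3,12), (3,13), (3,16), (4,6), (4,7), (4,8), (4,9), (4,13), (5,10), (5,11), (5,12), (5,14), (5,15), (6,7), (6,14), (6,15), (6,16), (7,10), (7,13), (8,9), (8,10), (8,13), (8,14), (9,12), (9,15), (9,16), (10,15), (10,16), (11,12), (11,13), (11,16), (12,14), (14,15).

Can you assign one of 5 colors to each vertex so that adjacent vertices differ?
A valid 5-coloring: color 1: [3, 4, 5]; color 2: [6, 9, 10, 13]; color 3: [7, 8, 12, 15, 16]; color 4: [11, 14].
(χ(G) = 4 ≤ 5.)

Yes, G is 5-colorable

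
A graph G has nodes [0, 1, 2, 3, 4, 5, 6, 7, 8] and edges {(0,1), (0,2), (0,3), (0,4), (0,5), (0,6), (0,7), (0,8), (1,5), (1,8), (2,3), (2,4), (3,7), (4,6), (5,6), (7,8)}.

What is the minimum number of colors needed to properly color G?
χ(G) = 3

Clique number ω(G) = 3 (lower bound: χ ≥ ω).
The clique on [0, 1, 8] has size 3, forcing χ ≥ 3, and the coloring below uses 3 colors, so χ(G) = 3.
A valid 3-coloring: color 1: [0]; color 2: [1, 2, 6, 7]; color 3: [3, 4, 5, 8].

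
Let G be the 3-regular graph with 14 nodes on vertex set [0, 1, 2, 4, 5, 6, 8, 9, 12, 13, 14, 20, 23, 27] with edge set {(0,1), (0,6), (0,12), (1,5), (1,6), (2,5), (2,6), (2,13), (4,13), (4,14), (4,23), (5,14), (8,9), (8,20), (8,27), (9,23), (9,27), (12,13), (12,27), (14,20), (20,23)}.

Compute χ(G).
χ(G) = 3

Clique number ω(G) = 3 (lower bound: χ ≥ ω).
The clique on [0, 1, 6] has size 3, forcing χ ≥ 3, and the coloring below uses 3 colors, so χ(G) = 3.
A valid 3-coloring: color 1: [4, 5, 6, 9, 12, 20]; color 2: [1, 13, 14, 23, 27]; color 3: [0, 2, 8].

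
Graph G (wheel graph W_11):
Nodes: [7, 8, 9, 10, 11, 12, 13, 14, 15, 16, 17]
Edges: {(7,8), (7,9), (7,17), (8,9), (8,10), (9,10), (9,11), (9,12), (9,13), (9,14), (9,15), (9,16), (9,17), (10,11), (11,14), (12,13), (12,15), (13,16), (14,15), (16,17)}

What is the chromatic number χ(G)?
χ(G) = 3

Clique number ω(G) = 3 (lower bound: χ ≥ ω).
The clique on [7, 8, 9] has size 3, forcing χ ≥ 3, and the coloring below uses 3 colors, so χ(G) = 3.
A valid 3-coloring: color 1: [9]; color 2: [8, 11, 13, 15, 17]; color 3: [7, 10, 12, 14, 16].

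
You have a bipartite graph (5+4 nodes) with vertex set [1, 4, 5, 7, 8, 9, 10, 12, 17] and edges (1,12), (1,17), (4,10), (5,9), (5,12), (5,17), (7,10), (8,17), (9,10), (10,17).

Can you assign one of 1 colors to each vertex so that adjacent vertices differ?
No, G is not 1-colorable

Edge (1,17) forces its endpoints to differ, so 1 color is not enough.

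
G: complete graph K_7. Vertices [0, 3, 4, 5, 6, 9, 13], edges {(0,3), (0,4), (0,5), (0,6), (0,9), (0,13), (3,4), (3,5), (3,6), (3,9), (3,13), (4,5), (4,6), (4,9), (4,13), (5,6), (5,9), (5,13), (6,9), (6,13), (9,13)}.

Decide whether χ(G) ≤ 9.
Yes, G is 9-colorable

A valid 9-coloring: color 1: [13]; color 2: [0]; color 3: [5]; color 4: [4]; color 5: [6]; color 6: [9]; color 7: [3].
(χ(G) = 7 ≤ 9.)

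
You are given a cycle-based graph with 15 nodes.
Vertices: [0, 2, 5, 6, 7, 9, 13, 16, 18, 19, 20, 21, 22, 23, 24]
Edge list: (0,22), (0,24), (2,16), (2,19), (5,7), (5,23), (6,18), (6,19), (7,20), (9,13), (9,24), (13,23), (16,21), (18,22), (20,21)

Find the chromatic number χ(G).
Clique number ω(G) = 2 (lower bound: χ ≥ ω).
Odd cycle [5, 7, 20, 21, 16, 2, 19, 6, 18, 22, 0, 24, 9, 13, 23] needs 3 colors (χ ≥ 3).
The coloring below uses 3 colors, so χ(G) = 3.
A valid 3-coloring: color 1: [0, 5, 13, 16, 18, 19, 20]; color 2: [2, 6, 7, 21, 22, 23, 24]; color 3: [9].

χ(G) = 3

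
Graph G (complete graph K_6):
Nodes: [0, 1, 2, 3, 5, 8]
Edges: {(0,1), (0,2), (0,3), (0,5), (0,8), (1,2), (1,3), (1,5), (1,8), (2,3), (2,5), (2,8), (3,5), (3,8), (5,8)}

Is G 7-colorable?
A valid 7-coloring: color 1: [1]; color 2: [0]; color 3: [8]; color 4: [2]; color 5: [5]; color 6: [3].
(χ(G) = 6 ≤ 7.)

Yes, G is 7-colorable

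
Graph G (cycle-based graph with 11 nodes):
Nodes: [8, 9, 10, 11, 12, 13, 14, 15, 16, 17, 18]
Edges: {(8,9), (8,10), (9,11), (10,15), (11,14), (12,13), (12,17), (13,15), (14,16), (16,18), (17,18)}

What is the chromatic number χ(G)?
χ(G) = 3

Clique number ω(G) = 2 (lower bound: χ ≥ ω).
Odd cycle [12, 13, 15, 10, 8, 9, 11, 14, 16, 18, 17] needs 3 colors (χ ≥ 3).
The coloring below uses 3 colors, so χ(G) = 3.
A valid 3-coloring: color 1: [8, 11, 12, 15, 18]; color 2: [9, 10, 13, 14, 17]; color 3: [16].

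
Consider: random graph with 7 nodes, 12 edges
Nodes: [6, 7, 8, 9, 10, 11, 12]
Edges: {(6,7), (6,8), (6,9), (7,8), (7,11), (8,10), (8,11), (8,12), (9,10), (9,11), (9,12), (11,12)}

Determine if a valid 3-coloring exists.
Yes, G is 3-colorable

A valid 3-coloring: color 1: [8, 9]; color 2: [6, 10, 11]; color 3: [7, 12].
(χ(G) = 3 ≤ 3.)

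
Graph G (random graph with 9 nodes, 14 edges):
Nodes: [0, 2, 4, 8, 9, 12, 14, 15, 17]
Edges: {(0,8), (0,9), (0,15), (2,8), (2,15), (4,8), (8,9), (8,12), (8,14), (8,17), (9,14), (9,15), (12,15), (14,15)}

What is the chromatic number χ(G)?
Clique number ω(G) = 3 (lower bound: χ ≥ ω).
The clique on [0, 8, 9] has size 3, forcing χ ≥ 3, and the coloring below uses 3 colors, so χ(G) = 3.
A valid 3-coloring: color 1: [8, 15]; color 2: [2, 4, 9, 12, 17]; color 3: [0, 14].

χ(G) = 3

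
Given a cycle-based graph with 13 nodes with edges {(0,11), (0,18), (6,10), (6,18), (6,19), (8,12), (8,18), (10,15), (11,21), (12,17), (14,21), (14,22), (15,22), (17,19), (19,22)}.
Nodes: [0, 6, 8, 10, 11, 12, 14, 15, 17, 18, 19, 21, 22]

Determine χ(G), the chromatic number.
χ(G) = 3

Clique number ω(G) = 2 (lower bound: χ ≥ ω).
Odd cycle [18, 0, 11, 21, 14, 22, 15, 10, 6] needs 3 colors (χ ≥ 3).
The coloring below uses 3 colors, so χ(G) = 3.
A valid 3-coloring: color 1: [0, 6, 8, 17, 21, 22]; color 2: [10, 11, 12, 14, 18, 19]; color 3: [15].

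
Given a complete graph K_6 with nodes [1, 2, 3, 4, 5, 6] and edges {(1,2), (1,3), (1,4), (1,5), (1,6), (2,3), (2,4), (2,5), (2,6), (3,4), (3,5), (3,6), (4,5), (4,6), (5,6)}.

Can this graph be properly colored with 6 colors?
A valid 6-coloring: color 1: [6]; color 2: [5]; color 3: [4]; color 4: [3]; color 5: [1]; color 6: [2].
(χ(G) = 6 ≤ 6.)

Yes, G is 6-colorable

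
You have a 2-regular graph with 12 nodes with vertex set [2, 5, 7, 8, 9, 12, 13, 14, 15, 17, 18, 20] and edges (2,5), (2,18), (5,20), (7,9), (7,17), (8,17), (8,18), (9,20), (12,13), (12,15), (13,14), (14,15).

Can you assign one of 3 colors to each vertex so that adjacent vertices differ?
Yes, G is 3-colorable

A valid 3-coloring: color 1: [2, 7, 8, 12, 14, 20]; color 2: [5, 9, 13, 15, 17, 18].
(χ(G) = 2 ≤ 3.)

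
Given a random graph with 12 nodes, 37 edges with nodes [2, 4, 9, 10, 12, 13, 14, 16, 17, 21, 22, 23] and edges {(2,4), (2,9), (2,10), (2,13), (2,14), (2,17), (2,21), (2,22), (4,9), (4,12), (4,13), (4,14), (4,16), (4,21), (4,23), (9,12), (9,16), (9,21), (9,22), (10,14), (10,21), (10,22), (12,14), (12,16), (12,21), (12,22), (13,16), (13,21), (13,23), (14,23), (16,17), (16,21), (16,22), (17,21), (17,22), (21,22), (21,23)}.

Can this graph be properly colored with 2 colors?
The clique on vertices [4, 9, 12, 16, 21] has size 5 > 2, so it alone needs 5 colors.

No, G is not 2-colorable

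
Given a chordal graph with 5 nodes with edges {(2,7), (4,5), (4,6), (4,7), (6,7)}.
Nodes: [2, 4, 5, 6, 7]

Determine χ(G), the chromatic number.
Clique number ω(G) = 3 (lower bound: χ ≥ ω).
The clique on [4, 6, 7] has size 3, forcing χ ≥ 3, and the coloring below uses 3 colors, so χ(G) = 3.
A valid 3-coloring: color 1: [5, 7]; color 2: [2, 4]; color 3: [6].

χ(G) = 3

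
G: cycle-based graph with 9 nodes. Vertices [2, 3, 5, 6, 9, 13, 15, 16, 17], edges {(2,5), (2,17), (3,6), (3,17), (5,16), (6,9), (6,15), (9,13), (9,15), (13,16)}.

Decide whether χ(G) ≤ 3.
A valid 3-coloring: color 1: [5, 6, 13, 17]; color 2: [2, 3, 9, 16]; color 3: [15].
(χ(G) = 3 ≤ 3.)

Yes, G is 3-colorable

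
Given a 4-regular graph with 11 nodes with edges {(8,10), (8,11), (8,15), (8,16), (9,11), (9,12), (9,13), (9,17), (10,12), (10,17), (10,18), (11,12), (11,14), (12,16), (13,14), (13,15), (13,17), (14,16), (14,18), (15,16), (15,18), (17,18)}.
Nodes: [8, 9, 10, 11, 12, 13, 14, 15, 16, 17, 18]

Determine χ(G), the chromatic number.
Clique number ω(G) = 3 (lower bound: χ ≥ ω).
The clique on [8, 15, 16] has size 3, forcing χ ≥ 3, and the coloring below uses 3 colors, so χ(G) = 3.
A valid 3-coloring: color 1: [11, 13, 16, 18]; color 2: [8, 12, 14, 17]; color 3: [9, 10, 15].

χ(G) = 3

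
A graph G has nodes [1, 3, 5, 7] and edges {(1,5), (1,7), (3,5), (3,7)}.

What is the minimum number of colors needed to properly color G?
χ(G) = 2

Clique number ω(G) = 2 (lower bound: χ ≥ ω).
The graph is bipartite (no odd cycle), so 2 colors suffice: χ(G) = 2.
A valid 2-coloring: color 1: [5, 7]; color 2: [1, 3].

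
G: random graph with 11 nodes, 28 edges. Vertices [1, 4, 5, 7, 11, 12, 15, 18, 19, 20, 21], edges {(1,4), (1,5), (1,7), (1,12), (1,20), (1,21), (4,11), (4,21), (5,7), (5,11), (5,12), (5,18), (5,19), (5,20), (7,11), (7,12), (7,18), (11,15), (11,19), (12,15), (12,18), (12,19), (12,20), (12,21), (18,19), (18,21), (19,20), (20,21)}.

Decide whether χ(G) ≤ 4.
No, G is not 4-colorable

Odd cycle [19, 18, 7, 1, 20] needs 3 colors (χ ≥ 3).
Vertex 5 is adjacent to every vertex of [1, 7, 18, 19, 20], which already need 3 colors among themselves, so 5 needs a new color (χ ≥ 4).
Vertex 12 is adjacent to every vertex of [1, 5, 7, 18, 19, 20], which already need 4 colors among themselves, so 12 needs a new color (χ ≥ 5).
Hence χ(G) ≥ 5 > 4, so no proper 4-coloring exists.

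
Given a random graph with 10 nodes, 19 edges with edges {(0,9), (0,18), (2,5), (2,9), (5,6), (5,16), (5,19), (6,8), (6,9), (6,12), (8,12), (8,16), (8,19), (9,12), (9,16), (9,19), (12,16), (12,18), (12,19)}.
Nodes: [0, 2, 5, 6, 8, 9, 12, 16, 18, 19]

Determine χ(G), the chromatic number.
χ(G) = 3

Clique number ω(G) = 3 (lower bound: χ ≥ ω).
The clique on [8, 12, 16] has size 3, forcing χ ≥ 3, and the coloring below uses 3 colors, so χ(G) = 3.
A valid 3-coloring: color 1: [5, 8, 9, 18]; color 2: [0, 2, 12]; color 3: [6, 16, 19].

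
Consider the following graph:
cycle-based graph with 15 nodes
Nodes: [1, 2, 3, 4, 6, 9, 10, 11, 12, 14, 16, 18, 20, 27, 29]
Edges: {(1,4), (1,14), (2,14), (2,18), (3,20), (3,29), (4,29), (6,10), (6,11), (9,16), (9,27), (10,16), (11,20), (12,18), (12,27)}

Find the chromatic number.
χ(G) = 3

Clique number ω(G) = 2 (lower bound: χ ≥ ω).
Odd cycle [9, 27, 12, 18, 2, 14, 1, 4, 29, 3, 20, 11, 6, 10, 16] needs 3 colors (χ ≥ 3).
The coloring below uses 3 colors, so χ(G) = 3.
A valid 3-coloring: color 1: [1, 2, 9, 10, 12, 20, 29]; color 2: [3, 4, 11, 14, 16, 18, 27]; color 3: [6].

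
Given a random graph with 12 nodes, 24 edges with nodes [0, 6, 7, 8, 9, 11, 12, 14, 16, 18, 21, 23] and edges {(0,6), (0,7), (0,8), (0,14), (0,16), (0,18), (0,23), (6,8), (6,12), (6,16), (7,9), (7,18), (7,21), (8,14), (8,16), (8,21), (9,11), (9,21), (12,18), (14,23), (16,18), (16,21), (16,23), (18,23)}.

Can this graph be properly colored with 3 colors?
The clique on vertices [0, 6, 8, 16] has size 4 > 3, so it alone needs 4 colors.

No, G is not 3-colorable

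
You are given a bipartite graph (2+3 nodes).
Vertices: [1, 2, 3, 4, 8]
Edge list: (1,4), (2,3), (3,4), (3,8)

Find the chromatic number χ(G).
Clique number ω(G) = 2 (lower bound: χ ≥ ω).
The graph is bipartite (no odd cycle), so 2 colors suffice: χ(G) = 2.
A valid 2-coloring: color 1: [1, 3]; color 2: [2, 4, 8].

χ(G) = 2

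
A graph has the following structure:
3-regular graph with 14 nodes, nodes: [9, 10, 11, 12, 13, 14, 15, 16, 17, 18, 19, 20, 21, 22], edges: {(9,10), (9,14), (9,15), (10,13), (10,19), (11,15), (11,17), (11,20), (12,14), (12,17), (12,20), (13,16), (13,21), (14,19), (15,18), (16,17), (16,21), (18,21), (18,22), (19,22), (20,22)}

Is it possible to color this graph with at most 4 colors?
A valid 4-coloring: color 1: [9, 13, 17, 18, 19, 20]; color 2: [10, 11, 14, 21, 22]; color 3: [12, 15, 16].
(χ(G) = 3 ≤ 4.)

Yes, G is 4-colorable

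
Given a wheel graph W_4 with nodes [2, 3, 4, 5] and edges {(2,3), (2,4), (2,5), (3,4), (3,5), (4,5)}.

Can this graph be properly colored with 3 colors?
No, G is not 3-colorable

The clique on vertices [2, 3, 4, 5] has size 4 > 3, so it alone needs 4 colors.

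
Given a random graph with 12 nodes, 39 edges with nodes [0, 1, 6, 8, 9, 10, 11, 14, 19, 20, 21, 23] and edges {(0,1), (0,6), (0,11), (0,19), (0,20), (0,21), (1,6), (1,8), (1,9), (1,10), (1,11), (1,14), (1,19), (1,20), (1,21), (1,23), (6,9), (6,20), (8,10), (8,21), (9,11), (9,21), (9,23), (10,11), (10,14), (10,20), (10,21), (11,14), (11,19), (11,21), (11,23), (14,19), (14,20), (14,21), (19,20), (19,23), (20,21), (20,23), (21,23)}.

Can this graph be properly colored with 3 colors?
No, G is not 3-colorable

The clique on vertices [1, 9, 11, 21, 23] has size 5 > 3, so it alone needs 5 colors.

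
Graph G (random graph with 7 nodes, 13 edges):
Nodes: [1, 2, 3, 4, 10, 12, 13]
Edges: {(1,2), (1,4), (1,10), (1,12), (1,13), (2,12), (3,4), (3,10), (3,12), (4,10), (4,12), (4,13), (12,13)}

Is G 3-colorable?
The clique on vertices [1, 4, 12, 13] has size 4 > 3, so it alone needs 4 colors.

No, G is not 3-colorable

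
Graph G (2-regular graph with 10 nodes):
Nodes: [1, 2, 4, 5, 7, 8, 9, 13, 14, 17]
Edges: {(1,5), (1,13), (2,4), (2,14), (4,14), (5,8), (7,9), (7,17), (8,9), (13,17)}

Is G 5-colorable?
Yes, G is 5-colorable

A valid 5-coloring: color 1: [1, 4, 7, 8]; color 2: [2, 5, 9, 17]; color 3: [13, 14].
(χ(G) = 3 ≤ 5.)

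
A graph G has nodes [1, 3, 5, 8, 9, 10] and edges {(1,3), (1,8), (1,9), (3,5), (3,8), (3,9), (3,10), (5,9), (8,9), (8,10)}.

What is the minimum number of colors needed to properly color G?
χ(G) = 4

Clique number ω(G) = 4 (lower bound: χ ≥ ω).
The clique on [1, 3, 8, 9] has size 4, forcing χ ≥ 4, and the coloring below uses 4 colors, so χ(G) = 4.
A valid 4-coloring: color 1: [3]; color 2: [9, 10]; color 3: [5, 8]; color 4: [1].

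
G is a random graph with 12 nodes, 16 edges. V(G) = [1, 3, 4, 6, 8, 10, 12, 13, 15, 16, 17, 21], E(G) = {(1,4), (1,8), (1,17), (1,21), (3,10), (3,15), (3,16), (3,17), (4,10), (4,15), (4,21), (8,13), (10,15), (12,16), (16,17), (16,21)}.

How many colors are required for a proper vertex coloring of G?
χ(G) = 3

Clique number ω(G) = 3 (lower bound: χ ≥ ω).
The clique on [1, 4, 21] has size 3, forcing χ ≥ 3, and the coloring below uses 3 colors, so χ(G) = 3.
A valid 3-coloring: color 1: [1, 6, 10, 13, 16]; color 2: [3, 4, 8, 12]; color 3: [15, 17, 21].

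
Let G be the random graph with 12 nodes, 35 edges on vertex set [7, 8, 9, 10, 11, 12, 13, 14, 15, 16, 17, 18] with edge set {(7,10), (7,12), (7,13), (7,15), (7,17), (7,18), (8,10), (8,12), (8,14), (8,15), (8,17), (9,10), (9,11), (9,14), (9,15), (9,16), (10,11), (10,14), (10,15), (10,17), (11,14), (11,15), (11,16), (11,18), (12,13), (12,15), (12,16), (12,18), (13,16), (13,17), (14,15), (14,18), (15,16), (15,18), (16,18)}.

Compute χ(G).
Clique number ω(G) = 5 (lower bound: χ ≥ ω).
The clique on [9, 10, 11, 14, 15] has size 5, forcing χ ≥ 5, and the coloring below uses 5 colors, so χ(G) = 5.
A valid 5-coloring: color 1: [15, 17]; color 2: [10, 13, 18]; color 3: [11, 12]; color 4: [7, 14, 16]; color 5: [8, 9].

χ(G) = 5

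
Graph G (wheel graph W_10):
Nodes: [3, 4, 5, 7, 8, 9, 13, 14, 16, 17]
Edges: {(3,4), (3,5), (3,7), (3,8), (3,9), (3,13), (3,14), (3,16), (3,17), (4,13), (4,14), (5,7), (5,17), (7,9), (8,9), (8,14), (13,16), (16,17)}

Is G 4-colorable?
A valid 4-coloring: color 1: [3]; color 2: [5, 9, 14, 16]; color 3: [7, 8, 13, 17]; color 4: [4].
(χ(G) = 4 ≤ 4.)

Yes, G is 4-colorable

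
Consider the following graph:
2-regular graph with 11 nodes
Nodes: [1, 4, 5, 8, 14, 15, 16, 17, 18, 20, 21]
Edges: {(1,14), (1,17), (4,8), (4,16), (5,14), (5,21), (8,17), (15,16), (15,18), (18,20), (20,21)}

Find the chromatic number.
χ(G) = 3

Clique number ω(G) = 2 (lower bound: χ ≥ ω).
Odd cycle [5, 14, 1, 17, 8, 4, 16, 15, 18, 20, 21] needs 3 colors (χ ≥ 3).
The coloring below uses 3 colors, so χ(G) = 3.
A valid 3-coloring: color 1: [1, 4, 5, 15, 20]; color 2: [8, 14, 16, 18, 21]; color 3: [17].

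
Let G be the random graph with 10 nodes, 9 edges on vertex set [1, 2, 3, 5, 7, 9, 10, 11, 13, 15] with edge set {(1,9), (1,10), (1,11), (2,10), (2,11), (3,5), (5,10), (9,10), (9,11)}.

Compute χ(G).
χ(G) = 3

Clique number ω(G) = 3 (lower bound: χ ≥ ω).
The clique on [1, 9, 10] has size 3, forcing χ ≥ 3, and the coloring below uses 3 colors, so χ(G) = 3.
A valid 3-coloring: color 1: [3, 7, 10, 11, 13, 15]; color 2: [2, 5, 9]; color 3: [1].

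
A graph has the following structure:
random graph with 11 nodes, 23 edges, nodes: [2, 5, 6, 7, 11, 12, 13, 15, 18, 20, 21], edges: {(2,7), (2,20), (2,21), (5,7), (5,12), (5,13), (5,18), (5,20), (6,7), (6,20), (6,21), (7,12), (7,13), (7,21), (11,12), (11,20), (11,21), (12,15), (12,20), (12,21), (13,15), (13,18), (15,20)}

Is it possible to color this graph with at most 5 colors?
Yes, G is 5-colorable

A valid 5-coloring: color 1: [7, 18, 20]; color 2: [2, 6, 12, 13]; color 3: [5, 15, 21]; color 4: [11].
(χ(G) = 4 ≤ 5.)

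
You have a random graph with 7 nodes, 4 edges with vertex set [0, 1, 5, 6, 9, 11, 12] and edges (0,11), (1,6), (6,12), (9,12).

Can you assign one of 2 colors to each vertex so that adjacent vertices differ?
A valid 2-coloring: color 1: [0, 1, 5, 12]; color 2: [6, 9, 11].
(χ(G) = 2 ≤ 2.)

Yes, G is 2-colorable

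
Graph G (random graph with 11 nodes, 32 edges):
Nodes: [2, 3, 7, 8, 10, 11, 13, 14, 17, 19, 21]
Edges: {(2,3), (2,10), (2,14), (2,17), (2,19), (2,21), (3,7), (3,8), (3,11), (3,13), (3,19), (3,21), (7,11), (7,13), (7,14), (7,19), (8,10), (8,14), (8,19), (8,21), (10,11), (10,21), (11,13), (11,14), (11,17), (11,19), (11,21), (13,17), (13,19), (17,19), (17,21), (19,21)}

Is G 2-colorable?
No, G is not 2-colorable

The clique on vertices [3, 7, 11, 13, 19] has size 5 > 2, so it alone needs 5 colors.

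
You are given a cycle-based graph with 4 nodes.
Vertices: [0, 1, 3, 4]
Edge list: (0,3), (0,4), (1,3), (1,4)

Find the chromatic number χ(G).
Clique number ω(G) = 2 (lower bound: χ ≥ ω).
The graph is bipartite (no odd cycle), so 2 colors suffice: χ(G) = 2.
A valid 2-coloring: color 1: [0, 1]; color 2: [3, 4].

χ(G) = 2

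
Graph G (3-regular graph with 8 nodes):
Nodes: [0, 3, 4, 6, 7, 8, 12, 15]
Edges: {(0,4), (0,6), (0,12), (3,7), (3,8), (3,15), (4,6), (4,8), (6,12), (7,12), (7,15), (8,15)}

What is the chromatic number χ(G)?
χ(G) = 3

Clique number ω(G) = 3 (lower bound: χ ≥ ω).
The clique on [0, 6, 12] has size 3, forcing χ ≥ 3, and the coloring below uses 3 colors, so χ(G) = 3.
A valid 3-coloring: color 1: [0, 7, 8]; color 2: [3, 4, 12]; color 3: [6, 15].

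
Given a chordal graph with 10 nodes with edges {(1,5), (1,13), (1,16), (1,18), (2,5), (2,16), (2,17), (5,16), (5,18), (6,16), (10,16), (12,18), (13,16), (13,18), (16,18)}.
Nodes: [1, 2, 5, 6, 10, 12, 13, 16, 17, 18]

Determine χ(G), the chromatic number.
Clique number ω(G) = 4 (lower bound: χ ≥ ω).
The clique on [1, 13, 16, 18] has size 4, forcing χ ≥ 4, and the coloring below uses 4 colors, so χ(G) = 4.
A valid 4-coloring: color 1: [12, 16, 17]; color 2: [2, 6, 10, 18]; color 3: [1]; color 4: [5, 13].

χ(G) = 4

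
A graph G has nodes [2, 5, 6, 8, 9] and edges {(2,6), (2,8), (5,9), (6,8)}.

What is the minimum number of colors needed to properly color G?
Clique number ω(G) = 3 (lower bound: χ ≥ ω).
The clique on [2, 6, 8] has size 3, forcing χ ≥ 3, and the coloring below uses 3 colors, so χ(G) = 3.
A valid 3-coloring: color 1: [2, 9]; color 2: [5, 6]; color 3: [8].

χ(G) = 3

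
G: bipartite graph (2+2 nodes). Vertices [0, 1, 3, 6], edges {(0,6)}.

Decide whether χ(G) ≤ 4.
A valid 4-coloring: color 1: [0, 1, 3]; color 2: [6].
(χ(G) = 2 ≤ 4.)

Yes, G is 4-colorable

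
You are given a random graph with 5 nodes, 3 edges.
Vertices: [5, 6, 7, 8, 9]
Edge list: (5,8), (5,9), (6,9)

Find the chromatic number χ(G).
χ(G) = 2

Clique number ω(G) = 2 (lower bound: χ ≥ ω).
The graph is bipartite (no odd cycle), so 2 colors suffice: χ(G) = 2.
A valid 2-coloring: color 1: [7, 8, 9]; color 2: [5, 6].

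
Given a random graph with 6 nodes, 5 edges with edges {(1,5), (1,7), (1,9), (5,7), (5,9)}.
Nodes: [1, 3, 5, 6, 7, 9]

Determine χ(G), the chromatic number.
Clique number ω(G) = 3 (lower bound: χ ≥ ω).
The clique on [1, 5, 9] has size 3, forcing χ ≥ 3, and the coloring below uses 3 colors, so χ(G) = 3.
A valid 3-coloring: color 1: [3, 5, 6]; color 2: [1]; color 3: [7, 9].

χ(G) = 3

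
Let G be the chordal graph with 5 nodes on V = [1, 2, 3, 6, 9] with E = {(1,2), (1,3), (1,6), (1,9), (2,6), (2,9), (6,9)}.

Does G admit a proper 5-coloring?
A valid 5-coloring: color 1: [1]; color 2: [2, 3]; color 3: [9]; color 4: [6].
(χ(G) = 4 ≤ 5.)

Yes, G is 5-colorable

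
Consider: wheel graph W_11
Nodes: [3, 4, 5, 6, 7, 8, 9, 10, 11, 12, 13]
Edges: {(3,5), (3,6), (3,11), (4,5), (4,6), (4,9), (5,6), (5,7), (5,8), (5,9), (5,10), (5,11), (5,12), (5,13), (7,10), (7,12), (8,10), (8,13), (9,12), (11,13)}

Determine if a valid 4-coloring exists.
A valid 4-coloring: color 1: [5]; color 2: [6, 7, 8, 9, 11]; color 3: [3, 4, 10, 12, 13].
(χ(G) = 3 ≤ 4.)

Yes, G is 4-colorable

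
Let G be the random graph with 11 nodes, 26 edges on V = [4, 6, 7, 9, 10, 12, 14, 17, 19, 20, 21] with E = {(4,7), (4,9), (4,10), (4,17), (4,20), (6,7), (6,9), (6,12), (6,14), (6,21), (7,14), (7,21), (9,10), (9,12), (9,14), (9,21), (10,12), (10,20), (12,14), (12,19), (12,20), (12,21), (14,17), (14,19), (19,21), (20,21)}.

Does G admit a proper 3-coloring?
No, G is not 3-colorable

The clique on vertices [6, 9, 12, 21] has size 4 > 3, so it alone needs 4 colors.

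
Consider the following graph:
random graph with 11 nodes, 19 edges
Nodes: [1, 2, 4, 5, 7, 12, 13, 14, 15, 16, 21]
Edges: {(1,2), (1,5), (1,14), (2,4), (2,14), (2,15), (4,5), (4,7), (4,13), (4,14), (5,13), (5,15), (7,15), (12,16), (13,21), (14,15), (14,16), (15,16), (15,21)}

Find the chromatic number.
Clique number ω(G) = 3 (lower bound: χ ≥ ω).
The clique on [1, 2, 14] has size 3, forcing χ ≥ 3, and the coloring below uses 3 colors, so χ(G) = 3.
A valid 3-coloring: color 1: [1, 4, 12, 15]; color 2: [7, 13, 14]; color 3: [2, 5, 16, 21].

χ(G) = 3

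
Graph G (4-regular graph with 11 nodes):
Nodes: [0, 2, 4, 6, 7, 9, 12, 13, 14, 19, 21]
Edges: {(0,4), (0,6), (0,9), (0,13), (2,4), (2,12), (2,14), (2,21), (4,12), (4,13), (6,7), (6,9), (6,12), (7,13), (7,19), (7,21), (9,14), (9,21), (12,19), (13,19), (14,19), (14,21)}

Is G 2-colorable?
The clique on vertices [0, 6, 9] has size 3 > 2, so it alone needs 3 colors.

No, G is not 2-colorable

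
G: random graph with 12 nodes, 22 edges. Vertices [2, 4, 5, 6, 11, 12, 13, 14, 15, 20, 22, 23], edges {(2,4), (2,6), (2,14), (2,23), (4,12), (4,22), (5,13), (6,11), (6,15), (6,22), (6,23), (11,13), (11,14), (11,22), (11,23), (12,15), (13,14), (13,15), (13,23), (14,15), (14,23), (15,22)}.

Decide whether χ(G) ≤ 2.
No, G is not 2-colorable

The clique on vertices [11, 13, 14, 23] has size 4 > 2, so it alone needs 4 colors.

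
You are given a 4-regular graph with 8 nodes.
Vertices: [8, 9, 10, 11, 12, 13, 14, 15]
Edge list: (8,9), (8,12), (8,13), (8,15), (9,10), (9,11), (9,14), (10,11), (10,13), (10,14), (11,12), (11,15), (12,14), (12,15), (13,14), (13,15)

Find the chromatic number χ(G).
Clique number ω(G) = 3 (lower bound: χ ≥ ω).
The clique on [8, 12, 15] has size 3, forcing χ ≥ 3, and the coloring below uses 3 colors, so χ(G) = 3.
A valid 3-coloring: color 1: [9, 12, 13]; color 2: [10, 15]; color 3: [8, 11, 14].

χ(G) = 3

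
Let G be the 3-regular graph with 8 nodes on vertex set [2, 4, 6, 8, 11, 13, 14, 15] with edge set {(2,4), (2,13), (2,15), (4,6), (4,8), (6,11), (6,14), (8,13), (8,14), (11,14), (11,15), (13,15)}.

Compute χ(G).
Clique number ω(G) = 3 (lower bound: χ ≥ ω).
The clique on [2, 13, 15] has size 3, forcing χ ≥ 3, and the coloring below uses 3 colors, so χ(G) = 3.
A valid 3-coloring: color 1: [4, 13, 14]; color 2: [2, 8, 11]; color 3: [6, 15].

χ(G) = 3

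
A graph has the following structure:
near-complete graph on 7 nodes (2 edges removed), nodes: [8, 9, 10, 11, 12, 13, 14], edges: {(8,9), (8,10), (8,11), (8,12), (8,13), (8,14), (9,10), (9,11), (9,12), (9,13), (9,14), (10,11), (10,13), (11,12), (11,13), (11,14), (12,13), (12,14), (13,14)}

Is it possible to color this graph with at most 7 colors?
A valid 7-coloring: color 1: [11]; color 2: [8]; color 3: [13]; color 4: [9]; color 5: [10, 12]; color 6: [14].
(χ(G) = 6 ≤ 7.)

Yes, G is 7-colorable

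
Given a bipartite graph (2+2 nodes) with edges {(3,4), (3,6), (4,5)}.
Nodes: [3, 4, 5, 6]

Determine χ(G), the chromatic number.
Clique number ω(G) = 2 (lower bound: χ ≥ ω).
The graph is bipartite (no odd cycle), so 2 colors suffice: χ(G) = 2.
A valid 2-coloring: color 1: [3, 5]; color 2: [4, 6].

χ(G) = 2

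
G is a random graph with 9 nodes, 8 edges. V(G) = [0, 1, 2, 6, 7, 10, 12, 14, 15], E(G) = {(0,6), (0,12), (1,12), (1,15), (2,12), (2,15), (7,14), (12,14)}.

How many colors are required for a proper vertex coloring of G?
Clique number ω(G) = 2 (lower bound: χ ≥ ω).
The graph is bipartite (no odd cycle), so 2 colors suffice: χ(G) = 2.
A valid 2-coloring: color 1: [6, 7, 10, 12, 15]; color 2: [0, 1, 2, 14].

χ(G) = 2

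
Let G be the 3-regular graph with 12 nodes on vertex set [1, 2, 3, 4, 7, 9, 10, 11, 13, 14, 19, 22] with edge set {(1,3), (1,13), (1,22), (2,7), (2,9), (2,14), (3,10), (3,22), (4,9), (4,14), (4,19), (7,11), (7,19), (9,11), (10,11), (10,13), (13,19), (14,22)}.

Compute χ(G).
χ(G) = 3

Clique number ω(G) = 3 (lower bound: χ ≥ ω).
The clique on [1, 3, 22] has size 3, forcing χ ≥ 3, and the coloring below uses 3 colors, so χ(G) = 3.
A valid 3-coloring: color 1: [2, 3, 4, 11, 13]; color 2: [7, 9, 10, 22]; color 3: [1, 14, 19].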